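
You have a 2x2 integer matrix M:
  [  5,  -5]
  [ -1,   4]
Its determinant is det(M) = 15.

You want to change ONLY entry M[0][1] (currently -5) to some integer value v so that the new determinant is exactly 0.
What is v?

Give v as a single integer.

det is linear in entry M[0][1]: det = old_det + (v - -5) * C_01
Cofactor C_01 = 1
Want det = 0: 15 + (v - -5) * 1 = 0
  (v - -5) = -15 / 1 = -15
  v = -5 + (-15) = -20

Answer: -20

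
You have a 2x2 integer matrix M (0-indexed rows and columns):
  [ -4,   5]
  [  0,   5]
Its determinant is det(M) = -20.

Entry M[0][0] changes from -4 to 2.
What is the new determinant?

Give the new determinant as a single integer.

det is linear in row 0: changing M[0][0] by delta changes det by delta * cofactor(0,0).
Cofactor C_00 = (-1)^(0+0) * minor(0,0) = 5
Entry delta = 2 - -4 = 6
Det delta = 6 * 5 = 30
New det = -20 + 30 = 10

Answer: 10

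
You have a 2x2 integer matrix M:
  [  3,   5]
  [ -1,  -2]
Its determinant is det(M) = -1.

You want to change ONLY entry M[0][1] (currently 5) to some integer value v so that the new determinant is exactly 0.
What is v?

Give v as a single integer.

Answer: 6

Derivation:
det is linear in entry M[0][1]: det = old_det + (v - 5) * C_01
Cofactor C_01 = 1
Want det = 0: -1 + (v - 5) * 1 = 0
  (v - 5) = 1 / 1 = 1
  v = 5 + (1) = 6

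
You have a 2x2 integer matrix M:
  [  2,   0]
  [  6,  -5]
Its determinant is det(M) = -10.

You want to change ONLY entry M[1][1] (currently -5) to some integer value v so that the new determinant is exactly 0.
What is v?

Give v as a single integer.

det is linear in entry M[1][1]: det = old_det + (v - -5) * C_11
Cofactor C_11 = 2
Want det = 0: -10 + (v - -5) * 2 = 0
  (v - -5) = 10 / 2 = 5
  v = -5 + (5) = 0

Answer: 0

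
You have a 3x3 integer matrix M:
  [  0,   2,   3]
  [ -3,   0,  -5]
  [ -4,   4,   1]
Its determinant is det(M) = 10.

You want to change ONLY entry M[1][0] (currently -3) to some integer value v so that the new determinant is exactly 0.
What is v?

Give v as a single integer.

det is linear in entry M[1][0]: det = old_det + (v - -3) * C_10
Cofactor C_10 = 10
Want det = 0: 10 + (v - -3) * 10 = 0
  (v - -3) = -10 / 10 = -1
  v = -3 + (-1) = -4

Answer: -4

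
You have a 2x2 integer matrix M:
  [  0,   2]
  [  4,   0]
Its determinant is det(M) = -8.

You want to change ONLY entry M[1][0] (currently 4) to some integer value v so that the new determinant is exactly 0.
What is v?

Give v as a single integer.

det is linear in entry M[1][0]: det = old_det + (v - 4) * C_10
Cofactor C_10 = -2
Want det = 0: -8 + (v - 4) * -2 = 0
  (v - 4) = 8 / -2 = -4
  v = 4 + (-4) = 0

Answer: 0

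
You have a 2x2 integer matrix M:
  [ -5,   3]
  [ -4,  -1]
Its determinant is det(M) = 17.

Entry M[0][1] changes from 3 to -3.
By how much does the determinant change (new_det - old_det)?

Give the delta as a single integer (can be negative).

Cofactor C_01 = 4
Entry delta = -3 - 3 = -6
Det delta = entry_delta * cofactor = -6 * 4 = -24

Answer: -24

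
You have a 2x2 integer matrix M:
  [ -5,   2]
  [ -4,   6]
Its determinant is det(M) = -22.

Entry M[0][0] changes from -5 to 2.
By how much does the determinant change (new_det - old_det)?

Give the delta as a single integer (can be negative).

Answer: 42

Derivation:
Cofactor C_00 = 6
Entry delta = 2 - -5 = 7
Det delta = entry_delta * cofactor = 7 * 6 = 42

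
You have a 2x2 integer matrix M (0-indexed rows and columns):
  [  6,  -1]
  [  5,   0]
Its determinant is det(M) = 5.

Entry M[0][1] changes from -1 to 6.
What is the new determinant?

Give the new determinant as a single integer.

Answer: -30

Derivation:
det is linear in row 0: changing M[0][1] by delta changes det by delta * cofactor(0,1).
Cofactor C_01 = (-1)^(0+1) * minor(0,1) = -5
Entry delta = 6 - -1 = 7
Det delta = 7 * -5 = -35
New det = 5 + -35 = -30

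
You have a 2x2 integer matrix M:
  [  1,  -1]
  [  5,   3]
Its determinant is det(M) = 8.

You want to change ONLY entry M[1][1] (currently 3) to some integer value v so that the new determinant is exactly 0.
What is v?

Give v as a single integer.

Answer: -5

Derivation:
det is linear in entry M[1][1]: det = old_det + (v - 3) * C_11
Cofactor C_11 = 1
Want det = 0: 8 + (v - 3) * 1 = 0
  (v - 3) = -8 / 1 = -8
  v = 3 + (-8) = -5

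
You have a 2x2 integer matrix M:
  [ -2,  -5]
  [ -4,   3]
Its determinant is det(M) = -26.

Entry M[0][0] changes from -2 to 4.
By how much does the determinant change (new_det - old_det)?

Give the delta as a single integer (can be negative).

Answer: 18

Derivation:
Cofactor C_00 = 3
Entry delta = 4 - -2 = 6
Det delta = entry_delta * cofactor = 6 * 3 = 18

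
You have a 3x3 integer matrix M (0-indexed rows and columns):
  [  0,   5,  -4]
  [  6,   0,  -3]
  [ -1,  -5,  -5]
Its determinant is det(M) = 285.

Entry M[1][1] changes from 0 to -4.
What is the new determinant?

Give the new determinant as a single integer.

Answer: 301

Derivation:
det is linear in row 1: changing M[1][1] by delta changes det by delta * cofactor(1,1).
Cofactor C_11 = (-1)^(1+1) * minor(1,1) = -4
Entry delta = -4 - 0 = -4
Det delta = -4 * -4 = 16
New det = 285 + 16 = 301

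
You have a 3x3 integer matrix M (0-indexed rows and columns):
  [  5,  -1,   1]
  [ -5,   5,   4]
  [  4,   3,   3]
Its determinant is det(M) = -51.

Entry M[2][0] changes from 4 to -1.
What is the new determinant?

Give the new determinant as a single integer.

Answer: -6

Derivation:
det is linear in row 2: changing M[2][0] by delta changes det by delta * cofactor(2,0).
Cofactor C_20 = (-1)^(2+0) * minor(2,0) = -9
Entry delta = -1 - 4 = -5
Det delta = -5 * -9 = 45
New det = -51 + 45 = -6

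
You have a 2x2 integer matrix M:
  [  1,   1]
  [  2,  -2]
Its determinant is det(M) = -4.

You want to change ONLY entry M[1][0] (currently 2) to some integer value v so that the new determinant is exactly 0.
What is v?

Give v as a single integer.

Answer: -2

Derivation:
det is linear in entry M[1][0]: det = old_det + (v - 2) * C_10
Cofactor C_10 = -1
Want det = 0: -4 + (v - 2) * -1 = 0
  (v - 2) = 4 / -1 = -4
  v = 2 + (-4) = -2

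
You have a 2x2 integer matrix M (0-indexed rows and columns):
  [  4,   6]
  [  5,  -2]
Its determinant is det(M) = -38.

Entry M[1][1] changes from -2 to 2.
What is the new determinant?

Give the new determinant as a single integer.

Answer: -22

Derivation:
det is linear in row 1: changing M[1][1] by delta changes det by delta * cofactor(1,1).
Cofactor C_11 = (-1)^(1+1) * minor(1,1) = 4
Entry delta = 2 - -2 = 4
Det delta = 4 * 4 = 16
New det = -38 + 16 = -22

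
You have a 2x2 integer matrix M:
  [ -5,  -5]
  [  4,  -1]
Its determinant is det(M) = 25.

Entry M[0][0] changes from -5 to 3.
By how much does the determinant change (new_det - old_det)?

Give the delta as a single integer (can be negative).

Answer: -8

Derivation:
Cofactor C_00 = -1
Entry delta = 3 - -5 = 8
Det delta = entry_delta * cofactor = 8 * -1 = -8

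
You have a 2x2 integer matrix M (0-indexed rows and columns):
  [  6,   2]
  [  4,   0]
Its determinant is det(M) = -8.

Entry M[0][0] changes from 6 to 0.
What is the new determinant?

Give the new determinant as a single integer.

Answer: -8

Derivation:
det is linear in row 0: changing M[0][0] by delta changes det by delta * cofactor(0,0).
Cofactor C_00 = (-1)^(0+0) * minor(0,0) = 0
Entry delta = 0 - 6 = -6
Det delta = -6 * 0 = 0
New det = -8 + 0 = -8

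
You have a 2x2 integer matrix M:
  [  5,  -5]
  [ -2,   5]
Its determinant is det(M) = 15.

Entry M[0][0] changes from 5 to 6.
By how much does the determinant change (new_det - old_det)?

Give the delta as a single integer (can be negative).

Answer: 5

Derivation:
Cofactor C_00 = 5
Entry delta = 6 - 5 = 1
Det delta = entry_delta * cofactor = 1 * 5 = 5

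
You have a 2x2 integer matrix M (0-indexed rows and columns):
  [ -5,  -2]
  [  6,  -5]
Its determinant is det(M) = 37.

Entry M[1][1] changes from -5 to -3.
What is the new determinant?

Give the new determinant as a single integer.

det is linear in row 1: changing M[1][1] by delta changes det by delta * cofactor(1,1).
Cofactor C_11 = (-1)^(1+1) * minor(1,1) = -5
Entry delta = -3 - -5 = 2
Det delta = 2 * -5 = -10
New det = 37 + -10 = 27

Answer: 27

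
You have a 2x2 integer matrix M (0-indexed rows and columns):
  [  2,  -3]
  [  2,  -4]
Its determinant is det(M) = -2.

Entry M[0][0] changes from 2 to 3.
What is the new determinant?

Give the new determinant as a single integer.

det is linear in row 0: changing M[0][0] by delta changes det by delta * cofactor(0,0).
Cofactor C_00 = (-1)^(0+0) * minor(0,0) = -4
Entry delta = 3 - 2 = 1
Det delta = 1 * -4 = -4
New det = -2 + -4 = -6

Answer: -6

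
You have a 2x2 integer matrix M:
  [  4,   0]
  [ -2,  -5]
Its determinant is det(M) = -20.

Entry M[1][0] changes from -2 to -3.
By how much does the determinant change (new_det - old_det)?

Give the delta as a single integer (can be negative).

Answer: 0

Derivation:
Cofactor C_10 = 0
Entry delta = -3 - -2 = -1
Det delta = entry_delta * cofactor = -1 * 0 = 0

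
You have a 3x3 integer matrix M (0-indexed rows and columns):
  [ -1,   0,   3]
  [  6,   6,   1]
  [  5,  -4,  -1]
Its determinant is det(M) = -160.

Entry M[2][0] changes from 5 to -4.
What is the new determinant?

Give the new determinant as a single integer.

det is linear in row 2: changing M[2][0] by delta changes det by delta * cofactor(2,0).
Cofactor C_20 = (-1)^(2+0) * minor(2,0) = -18
Entry delta = -4 - 5 = -9
Det delta = -9 * -18 = 162
New det = -160 + 162 = 2

Answer: 2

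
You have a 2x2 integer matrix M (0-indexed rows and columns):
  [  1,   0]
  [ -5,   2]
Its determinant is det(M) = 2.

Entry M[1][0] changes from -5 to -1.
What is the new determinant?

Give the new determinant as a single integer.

det is linear in row 1: changing M[1][0] by delta changes det by delta * cofactor(1,0).
Cofactor C_10 = (-1)^(1+0) * minor(1,0) = 0
Entry delta = -1 - -5 = 4
Det delta = 4 * 0 = 0
New det = 2 + 0 = 2

Answer: 2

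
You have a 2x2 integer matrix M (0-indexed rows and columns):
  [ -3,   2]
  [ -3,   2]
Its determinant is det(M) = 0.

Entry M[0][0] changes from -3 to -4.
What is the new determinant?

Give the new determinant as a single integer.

Answer: -2

Derivation:
det is linear in row 0: changing M[0][0] by delta changes det by delta * cofactor(0,0).
Cofactor C_00 = (-1)^(0+0) * minor(0,0) = 2
Entry delta = -4 - -3 = -1
Det delta = -1 * 2 = -2
New det = 0 + -2 = -2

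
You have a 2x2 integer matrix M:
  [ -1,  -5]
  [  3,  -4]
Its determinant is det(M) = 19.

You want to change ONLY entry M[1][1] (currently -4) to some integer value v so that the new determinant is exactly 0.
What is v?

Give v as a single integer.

det is linear in entry M[1][1]: det = old_det + (v - -4) * C_11
Cofactor C_11 = -1
Want det = 0: 19 + (v - -4) * -1 = 0
  (v - -4) = -19 / -1 = 19
  v = -4 + (19) = 15

Answer: 15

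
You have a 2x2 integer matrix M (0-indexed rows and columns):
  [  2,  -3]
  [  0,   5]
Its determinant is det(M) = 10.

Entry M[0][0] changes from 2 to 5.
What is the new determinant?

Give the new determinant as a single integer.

det is linear in row 0: changing M[0][0] by delta changes det by delta * cofactor(0,0).
Cofactor C_00 = (-1)^(0+0) * minor(0,0) = 5
Entry delta = 5 - 2 = 3
Det delta = 3 * 5 = 15
New det = 10 + 15 = 25

Answer: 25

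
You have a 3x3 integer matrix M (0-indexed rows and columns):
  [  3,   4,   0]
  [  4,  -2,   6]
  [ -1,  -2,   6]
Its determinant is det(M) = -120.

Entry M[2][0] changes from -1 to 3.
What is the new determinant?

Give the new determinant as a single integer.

Answer: -24

Derivation:
det is linear in row 2: changing M[2][0] by delta changes det by delta * cofactor(2,0).
Cofactor C_20 = (-1)^(2+0) * minor(2,0) = 24
Entry delta = 3 - -1 = 4
Det delta = 4 * 24 = 96
New det = -120 + 96 = -24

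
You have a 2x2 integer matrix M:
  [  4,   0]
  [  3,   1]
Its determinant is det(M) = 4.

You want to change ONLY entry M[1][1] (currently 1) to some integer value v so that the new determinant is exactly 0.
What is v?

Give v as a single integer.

det is linear in entry M[1][1]: det = old_det + (v - 1) * C_11
Cofactor C_11 = 4
Want det = 0: 4 + (v - 1) * 4 = 0
  (v - 1) = -4 / 4 = -1
  v = 1 + (-1) = 0

Answer: 0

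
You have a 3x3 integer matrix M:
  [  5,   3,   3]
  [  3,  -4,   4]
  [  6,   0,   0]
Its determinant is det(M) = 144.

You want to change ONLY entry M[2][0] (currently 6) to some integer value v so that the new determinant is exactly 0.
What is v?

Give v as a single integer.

det is linear in entry M[2][0]: det = old_det + (v - 6) * C_20
Cofactor C_20 = 24
Want det = 0: 144 + (v - 6) * 24 = 0
  (v - 6) = -144 / 24 = -6
  v = 6 + (-6) = 0

Answer: 0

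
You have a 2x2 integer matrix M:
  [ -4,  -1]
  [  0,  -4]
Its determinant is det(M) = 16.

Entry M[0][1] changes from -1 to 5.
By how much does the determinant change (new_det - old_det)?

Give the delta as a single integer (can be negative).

Cofactor C_01 = 0
Entry delta = 5 - -1 = 6
Det delta = entry_delta * cofactor = 6 * 0 = 0

Answer: 0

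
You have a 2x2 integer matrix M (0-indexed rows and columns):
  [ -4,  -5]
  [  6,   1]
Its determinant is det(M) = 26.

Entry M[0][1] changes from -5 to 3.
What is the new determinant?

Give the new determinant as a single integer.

Answer: -22

Derivation:
det is linear in row 0: changing M[0][1] by delta changes det by delta * cofactor(0,1).
Cofactor C_01 = (-1)^(0+1) * minor(0,1) = -6
Entry delta = 3 - -5 = 8
Det delta = 8 * -6 = -48
New det = 26 + -48 = -22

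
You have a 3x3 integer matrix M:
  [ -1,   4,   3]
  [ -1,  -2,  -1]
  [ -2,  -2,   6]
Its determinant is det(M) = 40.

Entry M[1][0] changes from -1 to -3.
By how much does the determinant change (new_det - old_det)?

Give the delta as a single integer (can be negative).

Answer: 60

Derivation:
Cofactor C_10 = -30
Entry delta = -3 - -1 = -2
Det delta = entry_delta * cofactor = -2 * -30 = 60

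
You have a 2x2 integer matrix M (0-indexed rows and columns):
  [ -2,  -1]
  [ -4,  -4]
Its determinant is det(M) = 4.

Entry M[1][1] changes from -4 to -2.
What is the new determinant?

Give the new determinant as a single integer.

Answer: 0

Derivation:
det is linear in row 1: changing M[1][1] by delta changes det by delta * cofactor(1,1).
Cofactor C_11 = (-1)^(1+1) * minor(1,1) = -2
Entry delta = -2 - -4 = 2
Det delta = 2 * -2 = -4
New det = 4 + -4 = 0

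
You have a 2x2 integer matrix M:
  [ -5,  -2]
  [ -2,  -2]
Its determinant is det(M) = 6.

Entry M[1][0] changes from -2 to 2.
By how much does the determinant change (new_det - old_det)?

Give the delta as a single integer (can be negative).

Cofactor C_10 = 2
Entry delta = 2 - -2 = 4
Det delta = entry_delta * cofactor = 4 * 2 = 8

Answer: 8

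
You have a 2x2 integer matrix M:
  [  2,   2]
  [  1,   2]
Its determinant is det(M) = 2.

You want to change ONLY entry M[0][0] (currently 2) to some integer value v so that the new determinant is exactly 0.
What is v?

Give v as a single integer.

Answer: 1

Derivation:
det is linear in entry M[0][0]: det = old_det + (v - 2) * C_00
Cofactor C_00 = 2
Want det = 0: 2 + (v - 2) * 2 = 0
  (v - 2) = -2 / 2 = -1
  v = 2 + (-1) = 1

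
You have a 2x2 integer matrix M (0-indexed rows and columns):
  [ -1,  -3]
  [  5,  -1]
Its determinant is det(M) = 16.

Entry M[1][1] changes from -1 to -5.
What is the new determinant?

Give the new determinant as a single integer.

det is linear in row 1: changing M[1][1] by delta changes det by delta * cofactor(1,1).
Cofactor C_11 = (-1)^(1+1) * minor(1,1) = -1
Entry delta = -5 - -1 = -4
Det delta = -4 * -1 = 4
New det = 16 + 4 = 20

Answer: 20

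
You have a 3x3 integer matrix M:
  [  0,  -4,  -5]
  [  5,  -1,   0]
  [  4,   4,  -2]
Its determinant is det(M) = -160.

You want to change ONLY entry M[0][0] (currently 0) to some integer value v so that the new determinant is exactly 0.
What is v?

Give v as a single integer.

det is linear in entry M[0][0]: det = old_det + (v - 0) * C_00
Cofactor C_00 = 2
Want det = 0: -160 + (v - 0) * 2 = 0
  (v - 0) = 160 / 2 = 80
  v = 0 + (80) = 80

Answer: 80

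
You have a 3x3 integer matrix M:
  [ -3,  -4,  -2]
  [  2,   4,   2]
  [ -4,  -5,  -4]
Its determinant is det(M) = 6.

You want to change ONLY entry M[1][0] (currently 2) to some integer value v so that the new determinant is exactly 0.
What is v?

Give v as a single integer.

det is linear in entry M[1][0]: det = old_det + (v - 2) * C_10
Cofactor C_10 = -6
Want det = 0: 6 + (v - 2) * -6 = 0
  (v - 2) = -6 / -6 = 1
  v = 2 + (1) = 3

Answer: 3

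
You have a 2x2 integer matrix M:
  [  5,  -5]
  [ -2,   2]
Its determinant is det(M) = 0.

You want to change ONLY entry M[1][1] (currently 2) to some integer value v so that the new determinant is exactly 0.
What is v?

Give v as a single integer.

Answer: 2

Derivation:
det is linear in entry M[1][1]: det = old_det + (v - 2) * C_11
Cofactor C_11 = 5
Want det = 0: 0 + (v - 2) * 5 = 0
  (v - 2) = 0 / 5 = 0
  v = 2 + (0) = 2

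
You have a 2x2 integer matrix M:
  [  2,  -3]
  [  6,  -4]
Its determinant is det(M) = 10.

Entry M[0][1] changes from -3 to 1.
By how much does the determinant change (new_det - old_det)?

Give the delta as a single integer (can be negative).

Answer: -24

Derivation:
Cofactor C_01 = -6
Entry delta = 1 - -3 = 4
Det delta = entry_delta * cofactor = 4 * -6 = -24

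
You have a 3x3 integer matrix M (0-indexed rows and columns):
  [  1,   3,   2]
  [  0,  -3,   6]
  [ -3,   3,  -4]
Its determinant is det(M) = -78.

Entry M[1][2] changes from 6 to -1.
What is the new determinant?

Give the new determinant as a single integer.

Answer: 6

Derivation:
det is linear in row 1: changing M[1][2] by delta changes det by delta * cofactor(1,2).
Cofactor C_12 = (-1)^(1+2) * minor(1,2) = -12
Entry delta = -1 - 6 = -7
Det delta = -7 * -12 = 84
New det = -78 + 84 = 6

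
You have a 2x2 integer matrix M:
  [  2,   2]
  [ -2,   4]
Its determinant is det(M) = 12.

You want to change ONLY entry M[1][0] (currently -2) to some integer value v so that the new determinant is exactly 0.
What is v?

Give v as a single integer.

det is linear in entry M[1][0]: det = old_det + (v - -2) * C_10
Cofactor C_10 = -2
Want det = 0: 12 + (v - -2) * -2 = 0
  (v - -2) = -12 / -2 = 6
  v = -2 + (6) = 4

Answer: 4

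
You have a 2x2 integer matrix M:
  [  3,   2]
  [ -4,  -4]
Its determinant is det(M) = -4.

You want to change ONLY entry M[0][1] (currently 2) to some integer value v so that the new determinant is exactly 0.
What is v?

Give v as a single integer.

det is linear in entry M[0][1]: det = old_det + (v - 2) * C_01
Cofactor C_01 = 4
Want det = 0: -4 + (v - 2) * 4 = 0
  (v - 2) = 4 / 4 = 1
  v = 2 + (1) = 3

Answer: 3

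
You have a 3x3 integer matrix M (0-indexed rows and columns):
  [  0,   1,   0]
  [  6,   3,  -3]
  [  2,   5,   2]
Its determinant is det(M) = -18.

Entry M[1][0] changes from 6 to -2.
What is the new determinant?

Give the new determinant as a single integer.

Answer: -2

Derivation:
det is linear in row 1: changing M[1][0] by delta changes det by delta * cofactor(1,0).
Cofactor C_10 = (-1)^(1+0) * minor(1,0) = -2
Entry delta = -2 - 6 = -8
Det delta = -8 * -2 = 16
New det = -18 + 16 = -2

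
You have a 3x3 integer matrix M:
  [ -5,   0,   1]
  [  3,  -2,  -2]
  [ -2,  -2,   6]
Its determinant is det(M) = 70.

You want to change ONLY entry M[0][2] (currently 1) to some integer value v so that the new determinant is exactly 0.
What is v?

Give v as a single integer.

det is linear in entry M[0][2]: det = old_det + (v - 1) * C_02
Cofactor C_02 = -10
Want det = 0: 70 + (v - 1) * -10 = 0
  (v - 1) = -70 / -10 = 7
  v = 1 + (7) = 8

Answer: 8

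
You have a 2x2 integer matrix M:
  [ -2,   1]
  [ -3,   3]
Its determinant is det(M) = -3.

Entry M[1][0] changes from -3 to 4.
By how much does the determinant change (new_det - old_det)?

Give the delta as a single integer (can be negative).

Cofactor C_10 = -1
Entry delta = 4 - -3 = 7
Det delta = entry_delta * cofactor = 7 * -1 = -7

Answer: -7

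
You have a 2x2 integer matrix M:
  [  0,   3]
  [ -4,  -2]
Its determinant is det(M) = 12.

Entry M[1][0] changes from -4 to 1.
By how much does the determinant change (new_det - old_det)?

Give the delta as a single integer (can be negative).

Answer: -15

Derivation:
Cofactor C_10 = -3
Entry delta = 1 - -4 = 5
Det delta = entry_delta * cofactor = 5 * -3 = -15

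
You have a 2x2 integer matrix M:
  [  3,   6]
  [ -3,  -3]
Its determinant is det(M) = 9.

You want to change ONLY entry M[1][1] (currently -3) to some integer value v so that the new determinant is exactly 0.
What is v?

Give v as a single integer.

Answer: -6

Derivation:
det is linear in entry M[1][1]: det = old_det + (v - -3) * C_11
Cofactor C_11 = 3
Want det = 0: 9 + (v - -3) * 3 = 0
  (v - -3) = -9 / 3 = -3
  v = -3 + (-3) = -6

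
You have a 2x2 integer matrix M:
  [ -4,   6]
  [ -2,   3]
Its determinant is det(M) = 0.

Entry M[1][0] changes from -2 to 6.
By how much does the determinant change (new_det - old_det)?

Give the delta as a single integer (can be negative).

Cofactor C_10 = -6
Entry delta = 6 - -2 = 8
Det delta = entry_delta * cofactor = 8 * -6 = -48

Answer: -48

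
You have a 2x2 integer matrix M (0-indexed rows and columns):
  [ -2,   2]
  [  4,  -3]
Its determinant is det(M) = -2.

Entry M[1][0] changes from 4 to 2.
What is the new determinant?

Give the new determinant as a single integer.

det is linear in row 1: changing M[1][0] by delta changes det by delta * cofactor(1,0).
Cofactor C_10 = (-1)^(1+0) * minor(1,0) = -2
Entry delta = 2 - 4 = -2
Det delta = -2 * -2 = 4
New det = -2 + 4 = 2

Answer: 2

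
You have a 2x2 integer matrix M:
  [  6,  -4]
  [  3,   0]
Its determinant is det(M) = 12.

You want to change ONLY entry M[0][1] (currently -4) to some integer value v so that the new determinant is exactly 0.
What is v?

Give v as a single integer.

Answer: 0

Derivation:
det is linear in entry M[0][1]: det = old_det + (v - -4) * C_01
Cofactor C_01 = -3
Want det = 0: 12 + (v - -4) * -3 = 0
  (v - -4) = -12 / -3 = 4
  v = -4 + (4) = 0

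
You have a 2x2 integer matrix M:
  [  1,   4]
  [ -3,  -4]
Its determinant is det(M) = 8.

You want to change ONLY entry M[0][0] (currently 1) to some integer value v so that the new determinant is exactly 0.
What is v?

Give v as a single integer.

det is linear in entry M[0][0]: det = old_det + (v - 1) * C_00
Cofactor C_00 = -4
Want det = 0: 8 + (v - 1) * -4 = 0
  (v - 1) = -8 / -4 = 2
  v = 1 + (2) = 3

Answer: 3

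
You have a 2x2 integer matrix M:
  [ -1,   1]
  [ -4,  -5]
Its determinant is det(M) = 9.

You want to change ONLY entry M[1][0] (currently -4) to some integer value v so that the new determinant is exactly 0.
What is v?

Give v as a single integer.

det is linear in entry M[1][0]: det = old_det + (v - -4) * C_10
Cofactor C_10 = -1
Want det = 0: 9 + (v - -4) * -1 = 0
  (v - -4) = -9 / -1 = 9
  v = -4 + (9) = 5

Answer: 5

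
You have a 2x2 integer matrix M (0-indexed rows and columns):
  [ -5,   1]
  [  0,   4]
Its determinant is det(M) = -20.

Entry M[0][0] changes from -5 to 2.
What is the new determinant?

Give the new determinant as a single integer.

det is linear in row 0: changing M[0][0] by delta changes det by delta * cofactor(0,0).
Cofactor C_00 = (-1)^(0+0) * minor(0,0) = 4
Entry delta = 2 - -5 = 7
Det delta = 7 * 4 = 28
New det = -20 + 28 = 8

Answer: 8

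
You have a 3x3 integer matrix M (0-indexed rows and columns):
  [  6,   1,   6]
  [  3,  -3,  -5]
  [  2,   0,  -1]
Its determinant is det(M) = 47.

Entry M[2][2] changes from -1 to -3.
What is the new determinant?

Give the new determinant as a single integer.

det is linear in row 2: changing M[2][2] by delta changes det by delta * cofactor(2,2).
Cofactor C_22 = (-1)^(2+2) * minor(2,2) = -21
Entry delta = -3 - -1 = -2
Det delta = -2 * -21 = 42
New det = 47 + 42 = 89

Answer: 89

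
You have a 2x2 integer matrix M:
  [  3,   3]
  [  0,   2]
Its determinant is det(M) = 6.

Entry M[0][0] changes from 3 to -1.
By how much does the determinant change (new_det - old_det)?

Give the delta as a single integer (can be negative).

Cofactor C_00 = 2
Entry delta = -1 - 3 = -4
Det delta = entry_delta * cofactor = -4 * 2 = -8

Answer: -8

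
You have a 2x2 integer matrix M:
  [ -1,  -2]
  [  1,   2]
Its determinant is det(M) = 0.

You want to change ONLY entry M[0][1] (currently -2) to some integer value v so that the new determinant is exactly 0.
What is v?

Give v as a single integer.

Answer: -2

Derivation:
det is linear in entry M[0][1]: det = old_det + (v - -2) * C_01
Cofactor C_01 = -1
Want det = 0: 0 + (v - -2) * -1 = 0
  (v - -2) = 0 / -1 = 0
  v = -2 + (0) = -2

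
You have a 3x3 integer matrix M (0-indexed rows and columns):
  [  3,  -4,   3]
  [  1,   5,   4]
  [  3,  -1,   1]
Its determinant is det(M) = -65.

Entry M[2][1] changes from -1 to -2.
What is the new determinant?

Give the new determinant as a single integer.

Answer: -56

Derivation:
det is linear in row 2: changing M[2][1] by delta changes det by delta * cofactor(2,1).
Cofactor C_21 = (-1)^(2+1) * minor(2,1) = -9
Entry delta = -2 - -1 = -1
Det delta = -1 * -9 = 9
New det = -65 + 9 = -56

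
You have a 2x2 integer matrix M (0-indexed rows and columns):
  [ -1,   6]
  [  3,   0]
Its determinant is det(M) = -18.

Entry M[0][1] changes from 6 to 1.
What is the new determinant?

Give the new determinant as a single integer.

Answer: -3

Derivation:
det is linear in row 0: changing M[0][1] by delta changes det by delta * cofactor(0,1).
Cofactor C_01 = (-1)^(0+1) * minor(0,1) = -3
Entry delta = 1 - 6 = -5
Det delta = -5 * -3 = 15
New det = -18 + 15 = -3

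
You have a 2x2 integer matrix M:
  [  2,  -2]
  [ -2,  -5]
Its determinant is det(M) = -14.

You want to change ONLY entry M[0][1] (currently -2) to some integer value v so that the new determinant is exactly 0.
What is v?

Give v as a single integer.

Answer: 5

Derivation:
det is linear in entry M[0][1]: det = old_det + (v - -2) * C_01
Cofactor C_01 = 2
Want det = 0: -14 + (v - -2) * 2 = 0
  (v - -2) = 14 / 2 = 7
  v = -2 + (7) = 5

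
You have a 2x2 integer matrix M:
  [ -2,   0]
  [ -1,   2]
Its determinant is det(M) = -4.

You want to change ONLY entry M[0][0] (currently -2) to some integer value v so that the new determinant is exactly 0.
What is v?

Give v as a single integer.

det is linear in entry M[0][0]: det = old_det + (v - -2) * C_00
Cofactor C_00 = 2
Want det = 0: -4 + (v - -2) * 2 = 0
  (v - -2) = 4 / 2 = 2
  v = -2 + (2) = 0

Answer: 0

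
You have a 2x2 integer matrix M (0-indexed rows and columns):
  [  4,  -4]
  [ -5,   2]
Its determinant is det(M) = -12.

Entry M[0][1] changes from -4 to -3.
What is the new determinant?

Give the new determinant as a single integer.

det is linear in row 0: changing M[0][1] by delta changes det by delta * cofactor(0,1).
Cofactor C_01 = (-1)^(0+1) * minor(0,1) = 5
Entry delta = -3 - -4 = 1
Det delta = 1 * 5 = 5
New det = -12 + 5 = -7

Answer: -7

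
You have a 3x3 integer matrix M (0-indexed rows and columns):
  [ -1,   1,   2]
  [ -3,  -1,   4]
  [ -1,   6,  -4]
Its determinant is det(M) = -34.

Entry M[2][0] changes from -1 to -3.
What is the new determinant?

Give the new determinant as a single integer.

det is linear in row 2: changing M[2][0] by delta changes det by delta * cofactor(2,0).
Cofactor C_20 = (-1)^(2+0) * minor(2,0) = 6
Entry delta = -3 - -1 = -2
Det delta = -2 * 6 = -12
New det = -34 + -12 = -46

Answer: -46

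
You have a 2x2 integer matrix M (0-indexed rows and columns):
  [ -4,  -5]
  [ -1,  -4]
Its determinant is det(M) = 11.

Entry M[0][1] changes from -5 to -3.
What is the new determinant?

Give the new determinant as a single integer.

Answer: 13

Derivation:
det is linear in row 0: changing M[0][1] by delta changes det by delta * cofactor(0,1).
Cofactor C_01 = (-1)^(0+1) * minor(0,1) = 1
Entry delta = -3 - -5 = 2
Det delta = 2 * 1 = 2
New det = 11 + 2 = 13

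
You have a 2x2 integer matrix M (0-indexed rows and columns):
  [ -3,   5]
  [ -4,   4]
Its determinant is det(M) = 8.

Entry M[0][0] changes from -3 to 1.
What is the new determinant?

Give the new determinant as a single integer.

Answer: 24

Derivation:
det is linear in row 0: changing M[0][0] by delta changes det by delta * cofactor(0,0).
Cofactor C_00 = (-1)^(0+0) * minor(0,0) = 4
Entry delta = 1 - -3 = 4
Det delta = 4 * 4 = 16
New det = 8 + 16 = 24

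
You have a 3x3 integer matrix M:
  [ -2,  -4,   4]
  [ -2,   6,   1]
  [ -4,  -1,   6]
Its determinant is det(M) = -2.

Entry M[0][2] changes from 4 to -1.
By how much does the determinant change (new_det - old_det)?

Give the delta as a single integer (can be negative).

Answer: -130

Derivation:
Cofactor C_02 = 26
Entry delta = -1 - 4 = -5
Det delta = entry_delta * cofactor = -5 * 26 = -130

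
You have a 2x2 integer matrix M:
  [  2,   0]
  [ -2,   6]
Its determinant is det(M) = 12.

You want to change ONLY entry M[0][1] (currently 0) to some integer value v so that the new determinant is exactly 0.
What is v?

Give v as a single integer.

Answer: -6

Derivation:
det is linear in entry M[0][1]: det = old_det + (v - 0) * C_01
Cofactor C_01 = 2
Want det = 0: 12 + (v - 0) * 2 = 0
  (v - 0) = -12 / 2 = -6
  v = 0 + (-6) = -6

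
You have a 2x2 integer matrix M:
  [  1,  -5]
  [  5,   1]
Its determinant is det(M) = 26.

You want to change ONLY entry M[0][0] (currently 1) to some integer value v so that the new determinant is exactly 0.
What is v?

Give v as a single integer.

det is linear in entry M[0][0]: det = old_det + (v - 1) * C_00
Cofactor C_00 = 1
Want det = 0: 26 + (v - 1) * 1 = 0
  (v - 1) = -26 / 1 = -26
  v = 1 + (-26) = -25

Answer: -25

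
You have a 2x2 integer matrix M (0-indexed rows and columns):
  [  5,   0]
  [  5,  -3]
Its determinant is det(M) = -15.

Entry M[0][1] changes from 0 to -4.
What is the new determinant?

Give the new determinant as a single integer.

Answer: 5

Derivation:
det is linear in row 0: changing M[0][1] by delta changes det by delta * cofactor(0,1).
Cofactor C_01 = (-1)^(0+1) * minor(0,1) = -5
Entry delta = -4 - 0 = -4
Det delta = -4 * -5 = 20
New det = -15 + 20 = 5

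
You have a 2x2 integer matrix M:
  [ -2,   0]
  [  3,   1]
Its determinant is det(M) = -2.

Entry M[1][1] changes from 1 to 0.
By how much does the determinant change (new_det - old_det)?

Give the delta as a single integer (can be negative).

Cofactor C_11 = -2
Entry delta = 0 - 1 = -1
Det delta = entry_delta * cofactor = -1 * -2 = 2

Answer: 2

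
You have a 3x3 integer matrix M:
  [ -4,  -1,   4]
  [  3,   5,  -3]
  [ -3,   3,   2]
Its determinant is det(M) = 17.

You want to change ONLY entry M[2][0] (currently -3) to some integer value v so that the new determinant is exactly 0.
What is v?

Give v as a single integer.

det is linear in entry M[2][0]: det = old_det + (v - -3) * C_20
Cofactor C_20 = -17
Want det = 0: 17 + (v - -3) * -17 = 0
  (v - -3) = -17 / -17 = 1
  v = -3 + (1) = -2

Answer: -2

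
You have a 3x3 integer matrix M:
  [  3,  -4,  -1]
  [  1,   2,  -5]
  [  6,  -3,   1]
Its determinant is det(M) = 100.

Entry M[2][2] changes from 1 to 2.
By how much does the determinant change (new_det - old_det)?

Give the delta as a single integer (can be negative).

Cofactor C_22 = 10
Entry delta = 2 - 1 = 1
Det delta = entry_delta * cofactor = 1 * 10 = 10

Answer: 10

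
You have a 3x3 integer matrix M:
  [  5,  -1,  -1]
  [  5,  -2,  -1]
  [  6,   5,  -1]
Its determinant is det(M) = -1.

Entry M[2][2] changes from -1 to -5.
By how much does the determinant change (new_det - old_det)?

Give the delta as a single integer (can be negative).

Cofactor C_22 = -5
Entry delta = -5 - -1 = -4
Det delta = entry_delta * cofactor = -4 * -5 = 20

Answer: 20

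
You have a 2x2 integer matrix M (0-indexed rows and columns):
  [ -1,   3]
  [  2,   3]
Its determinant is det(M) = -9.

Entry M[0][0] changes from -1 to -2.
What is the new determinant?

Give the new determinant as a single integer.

det is linear in row 0: changing M[0][0] by delta changes det by delta * cofactor(0,0).
Cofactor C_00 = (-1)^(0+0) * minor(0,0) = 3
Entry delta = -2 - -1 = -1
Det delta = -1 * 3 = -3
New det = -9 + -3 = -12

Answer: -12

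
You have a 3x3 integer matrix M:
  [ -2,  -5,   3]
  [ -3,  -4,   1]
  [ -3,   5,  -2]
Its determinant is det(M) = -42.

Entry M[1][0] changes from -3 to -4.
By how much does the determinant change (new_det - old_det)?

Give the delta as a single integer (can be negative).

Answer: -5

Derivation:
Cofactor C_10 = 5
Entry delta = -4 - -3 = -1
Det delta = entry_delta * cofactor = -1 * 5 = -5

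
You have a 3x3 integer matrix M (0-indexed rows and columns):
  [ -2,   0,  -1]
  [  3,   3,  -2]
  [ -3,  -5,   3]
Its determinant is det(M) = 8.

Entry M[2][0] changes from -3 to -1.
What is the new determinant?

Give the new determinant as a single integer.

Answer: 14

Derivation:
det is linear in row 2: changing M[2][0] by delta changes det by delta * cofactor(2,0).
Cofactor C_20 = (-1)^(2+0) * minor(2,0) = 3
Entry delta = -1 - -3 = 2
Det delta = 2 * 3 = 6
New det = 8 + 6 = 14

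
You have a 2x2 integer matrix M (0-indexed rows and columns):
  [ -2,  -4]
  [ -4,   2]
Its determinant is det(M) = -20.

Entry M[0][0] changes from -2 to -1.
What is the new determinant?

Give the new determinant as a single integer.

det is linear in row 0: changing M[0][0] by delta changes det by delta * cofactor(0,0).
Cofactor C_00 = (-1)^(0+0) * minor(0,0) = 2
Entry delta = -1 - -2 = 1
Det delta = 1 * 2 = 2
New det = -20 + 2 = -18

Answer: -18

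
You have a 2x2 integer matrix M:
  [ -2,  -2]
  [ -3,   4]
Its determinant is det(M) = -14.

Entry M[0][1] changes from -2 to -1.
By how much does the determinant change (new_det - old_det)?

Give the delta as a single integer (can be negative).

Answer: 3

Derivation:
Cofactor C_01 = 3
Entry delta = -1 - -2 = 1
Det delta = entry_delta * cofactor = 1 * 3 = 3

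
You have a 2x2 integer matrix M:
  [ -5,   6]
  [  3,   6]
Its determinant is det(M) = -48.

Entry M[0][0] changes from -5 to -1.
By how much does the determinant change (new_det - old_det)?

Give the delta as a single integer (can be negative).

Cofactor C_00 = 6
Entry delta = -1 - -5 = 4
Det delta = entry_delta * cofactor = 4 * 6 = 24

Answer: 24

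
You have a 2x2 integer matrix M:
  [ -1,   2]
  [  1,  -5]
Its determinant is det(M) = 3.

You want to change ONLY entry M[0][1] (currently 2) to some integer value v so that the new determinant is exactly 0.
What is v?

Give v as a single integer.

det is linear in entry M[0][1]: det = old_det + (v - 2) * C_01
Cofactor C_01 = -1
Want det = 0: 3 + (v - 2) * -1 = 0
  (v - 2) = -3 / -1 = 3
  v = 2 + (3) = 5

Answer: 5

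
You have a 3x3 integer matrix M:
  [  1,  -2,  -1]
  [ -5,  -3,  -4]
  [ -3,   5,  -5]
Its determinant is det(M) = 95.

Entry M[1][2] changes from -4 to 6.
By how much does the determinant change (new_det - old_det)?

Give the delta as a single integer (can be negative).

Cofactor C_12 = 1
Entry delta = 6 - -4 = 10
Det delta = entry_delta * cofactor = 10 * 1 = 10

Answer: 10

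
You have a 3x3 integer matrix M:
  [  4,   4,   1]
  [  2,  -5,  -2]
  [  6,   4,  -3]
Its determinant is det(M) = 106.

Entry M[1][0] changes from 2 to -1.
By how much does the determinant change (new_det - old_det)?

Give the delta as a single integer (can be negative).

Answer: -48

Derivation:
Cofactor C_10 = 16
Entry delta = -1 - 2 = -3
Det delta = entry_delta * cofactor = -3 * 16 = -48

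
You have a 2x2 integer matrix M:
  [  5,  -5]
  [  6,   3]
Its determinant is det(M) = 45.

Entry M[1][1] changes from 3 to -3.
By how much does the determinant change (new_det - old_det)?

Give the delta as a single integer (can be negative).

Answer: -30

Derivation:
Cofactor C_11 = 5
Entry delta = -3 - 3 = -6
Det delta = entry_delta * cofactor = -6 * 5 = -30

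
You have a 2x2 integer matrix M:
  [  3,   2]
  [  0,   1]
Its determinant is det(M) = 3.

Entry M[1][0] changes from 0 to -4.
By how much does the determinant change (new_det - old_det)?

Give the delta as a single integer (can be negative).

Answer: 8

Derivation:
Cofactor C_10 = -2
Entry delta = -4 - 0 = -4
Det delta = entry_delta * cofactor = -4 * -2 = 8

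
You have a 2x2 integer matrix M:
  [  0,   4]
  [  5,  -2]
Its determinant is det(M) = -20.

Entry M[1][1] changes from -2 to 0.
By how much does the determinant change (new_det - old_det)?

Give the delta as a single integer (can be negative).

Answer: 0

Derivation:
Cofactor C_11 = 0
Entry delta = 0 - -2 = 2
Det delta = entry_delta * cofactor = 2 * 0 = 0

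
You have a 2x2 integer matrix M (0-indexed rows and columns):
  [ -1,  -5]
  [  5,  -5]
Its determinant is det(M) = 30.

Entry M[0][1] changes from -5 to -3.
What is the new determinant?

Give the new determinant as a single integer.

det is linear in row 0: changing M[0][1] by delta changes det by delta * cofactor(0,1).
Cofactor C_01 = (-1)^(0+1) * minor(0,1) = -5
Entry delta = -3 - -5 = 2
Det delta = 2 * -5 = -10
New det = 30 + -10 = 20

Answer: 20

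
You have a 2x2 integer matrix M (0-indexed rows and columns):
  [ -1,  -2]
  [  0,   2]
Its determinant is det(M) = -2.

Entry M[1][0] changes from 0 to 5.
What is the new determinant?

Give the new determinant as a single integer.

Answer: 8

Derivation:
det is linear in row 1: changing M[1][0] by delta changes det by delta * cofactor(1,0).
Cofactor C_10 = (-1)^(1+0) * minor(1,0) = 2
Entry delta = 5 - 0 = 5
Det delta = 5 * 2 = 10
New det = -2 + 10 = 8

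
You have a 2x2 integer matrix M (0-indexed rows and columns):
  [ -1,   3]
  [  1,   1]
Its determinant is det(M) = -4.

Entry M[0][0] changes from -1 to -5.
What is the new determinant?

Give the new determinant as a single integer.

det is linear in row 0: changing M[0][0] by delta changes det by delta * cofactor(0,0).
Cofactor C_00 = (-1)^(0+0) * minor(0,0) = 1
Entry delta = -5 - -1 = -4
Det delta = -4 * 1 = -4
New det = -4 + -4 = -8

Answer: -8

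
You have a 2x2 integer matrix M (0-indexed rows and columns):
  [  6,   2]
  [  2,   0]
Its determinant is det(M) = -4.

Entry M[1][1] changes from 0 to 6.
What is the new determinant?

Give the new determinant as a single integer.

det is linear in row 1: changing M[1][1] by delta changes det by delta * cofactor(1,1).
Cofactor C_11 = (-1)^(1+1) * minor(1,1) = 6
Entry delta = 6 - 0 = 6
Det delta = 6 * 6 = 36
New det = -4 + 36 = 32

Answer: 32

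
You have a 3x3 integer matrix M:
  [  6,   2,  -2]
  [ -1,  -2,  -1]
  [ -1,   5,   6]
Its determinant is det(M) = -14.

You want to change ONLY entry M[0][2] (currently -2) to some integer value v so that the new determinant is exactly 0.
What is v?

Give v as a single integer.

det is linear in entry M[0][2]: det = old_det + (v - -2) * C_02
Cofactor C_02 = -7
Want det = 0: -14 + (v - -2) * -7 = 0
  (v - -2) = 14 / -7 = -2
  v = -2 + (-2) = -4

Answer: -4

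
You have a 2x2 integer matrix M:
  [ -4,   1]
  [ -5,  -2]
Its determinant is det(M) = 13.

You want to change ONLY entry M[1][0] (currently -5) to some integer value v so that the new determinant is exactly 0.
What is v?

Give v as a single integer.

Answer: 8

Derivation:
det is linear in entry M[1][0]: det = old_det + (v - -5) * C_10
Cofactor C_10 = -1
Want det = 0: 13 + (v - -5) * -1 = 0
  (v - -5) = -13 / -1 = 13
  v = -5 + (13) = 8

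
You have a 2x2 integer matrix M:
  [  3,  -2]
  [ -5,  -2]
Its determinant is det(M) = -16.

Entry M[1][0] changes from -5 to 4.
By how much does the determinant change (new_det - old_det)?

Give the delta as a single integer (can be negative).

Answer: 18

Derivation:
Cofactor C_10 = 2
Entry delta = 4 - -5 = 9
Det delta = entry_delta * cofactor = 9 * 2 = 18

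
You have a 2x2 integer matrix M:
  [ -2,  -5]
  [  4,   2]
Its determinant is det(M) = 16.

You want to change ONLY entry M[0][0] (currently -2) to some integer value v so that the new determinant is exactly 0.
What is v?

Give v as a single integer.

Answer: -10

Derivation:
det is linear in entry M[0][0]: det = old_det + (v - -2) * C_00
Cofactor C_00 = 2
Want det = 0: 16 + (v - -2) * 2 = 0
  (v - -2) = -16 / 2 = -8
  v = -2 + (-8) = -10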